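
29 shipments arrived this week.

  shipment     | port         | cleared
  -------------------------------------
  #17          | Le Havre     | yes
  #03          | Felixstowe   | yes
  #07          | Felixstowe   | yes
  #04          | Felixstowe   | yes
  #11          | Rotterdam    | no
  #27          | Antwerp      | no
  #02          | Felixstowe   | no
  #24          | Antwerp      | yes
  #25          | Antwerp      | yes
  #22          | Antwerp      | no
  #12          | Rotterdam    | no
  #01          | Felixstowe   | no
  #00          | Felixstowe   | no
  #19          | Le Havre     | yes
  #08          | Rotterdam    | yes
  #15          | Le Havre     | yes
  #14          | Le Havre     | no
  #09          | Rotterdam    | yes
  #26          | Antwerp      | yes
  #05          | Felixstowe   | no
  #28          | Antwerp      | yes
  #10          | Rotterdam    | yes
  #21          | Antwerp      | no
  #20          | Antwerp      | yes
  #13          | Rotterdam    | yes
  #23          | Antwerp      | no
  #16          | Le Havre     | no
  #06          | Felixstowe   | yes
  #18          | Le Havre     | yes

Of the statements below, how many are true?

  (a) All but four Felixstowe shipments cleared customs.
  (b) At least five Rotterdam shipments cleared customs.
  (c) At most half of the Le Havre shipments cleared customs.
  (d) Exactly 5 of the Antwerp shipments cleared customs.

(a) Felixstowe: |A| = 8, |A ∩ B| = 4; needs |A ∖ B| = 4 — true.
(b) Rotterdam: |A| = 6, |A ∩ B| = 4; needs |A ∩ B| ≥ 5 — false.
(c) Le Havre: |A| = 6, |A ∩ B| = 4; needs |A ∩ B| ≤ |A ∖ B| — false.
(d) Antwerp: |A| = 9, |A ∩ B| = 5; needs |A ∩ B| = 5 — true.

2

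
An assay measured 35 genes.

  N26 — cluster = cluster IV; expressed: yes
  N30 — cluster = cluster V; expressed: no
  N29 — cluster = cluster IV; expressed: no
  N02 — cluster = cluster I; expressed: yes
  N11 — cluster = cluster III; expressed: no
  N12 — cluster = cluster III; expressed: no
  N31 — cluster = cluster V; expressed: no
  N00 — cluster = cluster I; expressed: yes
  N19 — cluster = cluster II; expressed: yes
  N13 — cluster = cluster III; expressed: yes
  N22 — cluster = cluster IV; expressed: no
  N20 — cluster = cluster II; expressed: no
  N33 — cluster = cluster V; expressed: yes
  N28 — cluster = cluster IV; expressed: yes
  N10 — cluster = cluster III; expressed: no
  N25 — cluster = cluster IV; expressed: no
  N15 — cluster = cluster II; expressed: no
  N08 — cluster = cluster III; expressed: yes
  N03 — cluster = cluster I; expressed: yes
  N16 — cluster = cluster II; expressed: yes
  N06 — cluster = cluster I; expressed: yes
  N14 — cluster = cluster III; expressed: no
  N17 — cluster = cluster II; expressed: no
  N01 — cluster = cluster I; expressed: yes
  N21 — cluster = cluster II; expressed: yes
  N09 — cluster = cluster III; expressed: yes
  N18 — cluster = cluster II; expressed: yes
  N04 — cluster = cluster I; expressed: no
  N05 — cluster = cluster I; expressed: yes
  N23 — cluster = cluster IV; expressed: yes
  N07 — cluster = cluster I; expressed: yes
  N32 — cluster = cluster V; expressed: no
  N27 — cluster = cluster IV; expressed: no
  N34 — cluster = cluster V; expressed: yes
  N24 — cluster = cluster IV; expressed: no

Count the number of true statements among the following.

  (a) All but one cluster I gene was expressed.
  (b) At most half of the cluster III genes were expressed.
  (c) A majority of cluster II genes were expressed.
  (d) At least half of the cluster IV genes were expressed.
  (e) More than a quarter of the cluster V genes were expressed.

(a) cluster I: |A| = 8, |A ∩ B| = 7; needs |A ∖ B| = 1 — true.
(b) cluster III: |A| = 7, |A ∩ B| = 3; needs |A ∩ B| ≤ |A ∖ B| — true.
(c) cluster II: |A| = 7, |A ∩ B| = 4; needs |A ∩ B| > |A ∖ B| — true.
(d) cluster IV: |A| = 8, |A ∩ B| = 3; needs |A ∩ B| ≥ |A ∖ B| — false.
(e) cluster V: |A| = 5, |A ∩ B| = 2; needs |A ∩ B| / |A| > 1/4 — true.

4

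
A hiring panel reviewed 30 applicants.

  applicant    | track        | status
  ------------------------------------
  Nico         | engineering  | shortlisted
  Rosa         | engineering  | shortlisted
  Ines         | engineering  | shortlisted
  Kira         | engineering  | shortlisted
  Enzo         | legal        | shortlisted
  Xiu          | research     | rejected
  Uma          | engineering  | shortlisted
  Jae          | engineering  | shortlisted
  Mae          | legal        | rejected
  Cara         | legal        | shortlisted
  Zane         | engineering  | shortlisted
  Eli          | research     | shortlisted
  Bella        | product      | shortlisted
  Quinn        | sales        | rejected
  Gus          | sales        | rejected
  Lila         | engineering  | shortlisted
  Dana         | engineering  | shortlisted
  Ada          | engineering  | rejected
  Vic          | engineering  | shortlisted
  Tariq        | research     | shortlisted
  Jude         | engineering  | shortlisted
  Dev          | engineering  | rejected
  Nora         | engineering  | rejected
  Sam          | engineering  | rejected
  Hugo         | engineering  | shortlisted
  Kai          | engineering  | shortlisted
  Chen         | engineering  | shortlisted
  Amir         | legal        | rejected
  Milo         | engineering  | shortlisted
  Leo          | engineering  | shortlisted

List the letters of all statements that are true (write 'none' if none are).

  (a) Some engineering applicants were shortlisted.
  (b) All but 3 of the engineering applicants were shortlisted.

(a)

|A| = 20, |A ∩ B| = 16, |A ∖ B| = 4.
(a) A ∩ B ≠ ∅ (|A ∩ B| ≥ 1): holds.
(b) |A ∖ B| = 3: fails.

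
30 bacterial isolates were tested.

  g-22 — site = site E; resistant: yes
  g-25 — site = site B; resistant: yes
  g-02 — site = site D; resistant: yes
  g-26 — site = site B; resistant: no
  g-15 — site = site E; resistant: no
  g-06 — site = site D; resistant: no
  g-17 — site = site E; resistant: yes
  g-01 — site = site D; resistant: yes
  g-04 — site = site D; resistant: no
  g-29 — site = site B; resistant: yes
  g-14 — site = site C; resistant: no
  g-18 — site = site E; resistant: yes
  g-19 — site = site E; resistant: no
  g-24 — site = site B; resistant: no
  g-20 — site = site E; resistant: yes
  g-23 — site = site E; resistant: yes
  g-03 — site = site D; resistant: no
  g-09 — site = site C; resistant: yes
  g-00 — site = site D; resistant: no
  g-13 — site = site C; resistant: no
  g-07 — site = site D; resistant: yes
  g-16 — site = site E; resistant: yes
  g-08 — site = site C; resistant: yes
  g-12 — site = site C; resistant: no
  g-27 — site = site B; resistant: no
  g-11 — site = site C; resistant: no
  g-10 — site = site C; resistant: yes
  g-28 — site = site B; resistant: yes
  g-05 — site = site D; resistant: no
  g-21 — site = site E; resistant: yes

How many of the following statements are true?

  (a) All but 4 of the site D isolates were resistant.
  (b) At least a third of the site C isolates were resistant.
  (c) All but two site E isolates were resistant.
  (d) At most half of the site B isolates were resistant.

(a) site D: |A| = 8, |A ∩ B| = 3; needs |A ∖ B| = 4 — false.
(b) site C: |A| = 7, |A ∩ B| = 3; needs |A ∩ B| / |A| ≥ 1/3 — true.
(c) site E: |A| = 9, |A ∩ B| = 7; needs |A ∖ B| = 2 — true.
(d) site B: |A| = 6, |A ∩ B| = 3; needs |A ∩ B| ≤ |A ∖ B| — true.

3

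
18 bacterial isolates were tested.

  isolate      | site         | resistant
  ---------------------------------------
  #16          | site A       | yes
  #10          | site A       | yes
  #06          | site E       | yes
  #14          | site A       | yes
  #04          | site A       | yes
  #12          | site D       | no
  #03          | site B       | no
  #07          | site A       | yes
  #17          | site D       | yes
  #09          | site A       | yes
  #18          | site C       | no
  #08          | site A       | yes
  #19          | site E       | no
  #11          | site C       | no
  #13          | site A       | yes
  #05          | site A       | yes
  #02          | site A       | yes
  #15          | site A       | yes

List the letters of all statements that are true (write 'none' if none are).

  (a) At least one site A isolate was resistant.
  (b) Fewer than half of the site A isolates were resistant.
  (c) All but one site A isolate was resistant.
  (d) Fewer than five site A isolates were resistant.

(a)

|A| = 11, |A ∩ B| = 11, |A ∖ B| = 0.
(a) A ∩ B ≠ ∅ (|A ∩ B| ≥ 1): holds.
(b) |A ∩ B| < |A ∖ B|: fails.
(c) |A ∖ B| = 1: fails.
(d) |A ∩ B| < 5: fails.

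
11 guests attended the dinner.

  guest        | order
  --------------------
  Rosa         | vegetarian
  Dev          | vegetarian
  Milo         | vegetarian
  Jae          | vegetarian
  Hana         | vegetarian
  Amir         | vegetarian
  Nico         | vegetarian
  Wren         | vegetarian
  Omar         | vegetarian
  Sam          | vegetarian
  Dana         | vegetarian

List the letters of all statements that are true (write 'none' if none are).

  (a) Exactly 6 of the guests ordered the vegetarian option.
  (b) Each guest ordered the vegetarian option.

(b)

|A| = 11, |A ∩ B| = 11, |A ∖ B| = 0.
(a) |A ∩ B| = 6: fails.
(b) A ⊆ B, i.e. every element of A is in B (|A ∖ B| = 0): holds.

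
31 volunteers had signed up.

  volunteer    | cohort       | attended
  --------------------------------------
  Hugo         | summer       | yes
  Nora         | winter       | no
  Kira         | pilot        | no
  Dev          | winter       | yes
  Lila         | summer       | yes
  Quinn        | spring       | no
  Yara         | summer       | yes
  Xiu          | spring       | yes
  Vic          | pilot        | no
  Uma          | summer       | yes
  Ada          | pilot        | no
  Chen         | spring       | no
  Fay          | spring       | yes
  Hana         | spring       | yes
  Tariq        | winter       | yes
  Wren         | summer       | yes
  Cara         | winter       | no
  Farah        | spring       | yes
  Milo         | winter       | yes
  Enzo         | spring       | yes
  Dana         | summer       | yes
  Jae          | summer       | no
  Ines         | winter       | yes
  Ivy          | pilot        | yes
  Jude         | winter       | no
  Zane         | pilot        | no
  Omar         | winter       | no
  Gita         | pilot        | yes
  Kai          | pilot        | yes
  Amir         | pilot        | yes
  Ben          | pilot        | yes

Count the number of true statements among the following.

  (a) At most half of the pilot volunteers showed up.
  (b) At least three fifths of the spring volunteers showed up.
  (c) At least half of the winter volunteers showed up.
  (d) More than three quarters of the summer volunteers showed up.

3

(a) pilot: |A| = 9, |A ∩ B| = 5; needs |A ∩ B| ≤ |A ∖ B| — false.
(b) spring: |A| = 7, |A ∩ B| = 5; needs |A ∩ B| / |A| ≥ 3/5 — true.
(c) winter: |A| = 8, |A ∩ B| = 4; needs |A ∩ B| ≥ |A ∖ B| — true.
(d) summer: |A| = 7, |A ∩ B| = 6; needs |A ∩ B| / |A| > 3/4 — true.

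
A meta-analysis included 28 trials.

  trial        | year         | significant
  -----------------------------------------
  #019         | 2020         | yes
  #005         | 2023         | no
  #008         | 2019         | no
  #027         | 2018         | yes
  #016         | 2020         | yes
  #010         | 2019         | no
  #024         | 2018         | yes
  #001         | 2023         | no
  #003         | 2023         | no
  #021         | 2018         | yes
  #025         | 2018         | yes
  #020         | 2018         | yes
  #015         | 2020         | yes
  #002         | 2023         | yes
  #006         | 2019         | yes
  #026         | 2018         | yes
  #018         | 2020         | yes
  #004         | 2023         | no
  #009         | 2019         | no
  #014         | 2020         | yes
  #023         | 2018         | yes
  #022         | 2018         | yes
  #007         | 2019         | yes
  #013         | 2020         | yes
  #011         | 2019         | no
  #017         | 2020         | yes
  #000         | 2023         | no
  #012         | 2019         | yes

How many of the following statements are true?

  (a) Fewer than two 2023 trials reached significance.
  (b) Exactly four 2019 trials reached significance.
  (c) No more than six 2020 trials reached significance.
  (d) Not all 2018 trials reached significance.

(a) 2023: |A| = 6, |A ∩ B| = 1; needs |A ∩ B| < 2 — true.
(b) 2019: |A| = 7, |A ∩ B| = 3; needs |A ∩ B| = 4 — false.
(c) 2020: |A| = 7, |A ∩ B| = 7; needs |A ∩ B| ≤ 6 — false.
(d) 2018: |A| = 8, |A ∩ B| = 8; needs A ⊄ B (|A ∖ B| ≥ 1) — false.

1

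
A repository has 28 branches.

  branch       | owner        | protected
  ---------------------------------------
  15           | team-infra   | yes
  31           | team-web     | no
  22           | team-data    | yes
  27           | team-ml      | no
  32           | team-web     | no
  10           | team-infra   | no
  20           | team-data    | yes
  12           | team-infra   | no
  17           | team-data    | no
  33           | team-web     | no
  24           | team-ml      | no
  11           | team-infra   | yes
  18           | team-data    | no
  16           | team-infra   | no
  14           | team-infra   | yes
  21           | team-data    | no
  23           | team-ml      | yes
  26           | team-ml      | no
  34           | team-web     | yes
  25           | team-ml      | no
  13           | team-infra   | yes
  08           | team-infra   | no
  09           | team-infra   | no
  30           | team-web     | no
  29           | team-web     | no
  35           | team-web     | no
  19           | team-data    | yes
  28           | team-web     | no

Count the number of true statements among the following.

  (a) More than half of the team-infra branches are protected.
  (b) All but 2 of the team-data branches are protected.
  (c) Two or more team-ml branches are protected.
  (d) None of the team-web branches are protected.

(a) team-infra: |A| = 9, |A ∩ B| = 4; needs |A ∩ B| > |A ∖ B| — false.
(b) team-data: |A| = 6, |A ∩ B| = 3; needs |A ∖ B| = 2 — false.
(c) team-ml: |A| = 5, |A ∩ B| = 1; needs |A ∩ B| ≥ 2 — false.
(d) team-web: |A| = 8, |A ∩ B| = 1; needs A ∩ B = ∅ (|A ∩ B| = 0) — false.

0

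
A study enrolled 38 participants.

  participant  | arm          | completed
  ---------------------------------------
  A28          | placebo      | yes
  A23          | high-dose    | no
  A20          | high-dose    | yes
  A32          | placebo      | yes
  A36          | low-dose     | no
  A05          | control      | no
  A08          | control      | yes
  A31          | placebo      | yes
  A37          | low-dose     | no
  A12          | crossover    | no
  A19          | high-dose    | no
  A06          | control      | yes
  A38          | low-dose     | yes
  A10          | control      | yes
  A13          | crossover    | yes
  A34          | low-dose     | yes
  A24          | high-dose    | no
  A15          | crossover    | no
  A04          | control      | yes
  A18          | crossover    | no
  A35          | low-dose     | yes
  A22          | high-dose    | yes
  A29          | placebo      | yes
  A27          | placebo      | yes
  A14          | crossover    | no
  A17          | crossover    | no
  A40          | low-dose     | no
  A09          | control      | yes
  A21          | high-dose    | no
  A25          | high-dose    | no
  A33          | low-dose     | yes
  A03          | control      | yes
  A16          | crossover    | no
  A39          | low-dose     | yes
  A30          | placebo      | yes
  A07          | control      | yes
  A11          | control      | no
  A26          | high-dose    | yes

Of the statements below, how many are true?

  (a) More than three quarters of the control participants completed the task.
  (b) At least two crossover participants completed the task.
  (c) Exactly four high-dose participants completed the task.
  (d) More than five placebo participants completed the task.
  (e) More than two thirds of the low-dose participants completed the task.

2

(a) control: |A| = 9, |A ∩ B| = 7; needs |A ∩ B| / |A| > 3/4 — true.
(b) crossover: |A| = 7, |A ∩ B| = 1; needs |A ∩ B| ≥ 2 — false.
(c) high-dose: |A| = 8, |A ∩ B| = 3; needs |A ∩ B| = 4 — false.
(d) placebo: |A| = 6, |A ∩ B| = 6; needs |A ∩ B| > 5 — true.
(e) low-dose: |A| = 8, |A ∩ B| = 5; needs |A ∩ B| / |A| > 2/3 — false.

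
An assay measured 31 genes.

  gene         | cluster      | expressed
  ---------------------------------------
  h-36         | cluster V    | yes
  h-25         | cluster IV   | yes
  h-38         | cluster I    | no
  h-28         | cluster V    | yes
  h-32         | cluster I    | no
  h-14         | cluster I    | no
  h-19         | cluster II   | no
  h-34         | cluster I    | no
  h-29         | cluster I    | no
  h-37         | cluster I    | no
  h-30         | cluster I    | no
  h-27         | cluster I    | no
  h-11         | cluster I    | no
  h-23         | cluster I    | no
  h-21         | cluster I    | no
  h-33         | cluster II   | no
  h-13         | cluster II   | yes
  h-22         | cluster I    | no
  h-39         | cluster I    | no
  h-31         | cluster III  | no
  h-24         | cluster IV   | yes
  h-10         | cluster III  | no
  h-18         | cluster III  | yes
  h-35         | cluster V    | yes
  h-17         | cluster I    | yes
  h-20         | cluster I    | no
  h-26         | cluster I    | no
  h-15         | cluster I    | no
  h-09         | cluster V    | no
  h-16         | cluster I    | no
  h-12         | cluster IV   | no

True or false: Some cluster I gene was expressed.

The determiner here denotes the relation: A ∩ B ≠ ∅ (|A ∩ B| ≥ 1).
|A| = 18, |A ∩ B| = 1, |A ∖ B| = 17.
So the statement is true.

True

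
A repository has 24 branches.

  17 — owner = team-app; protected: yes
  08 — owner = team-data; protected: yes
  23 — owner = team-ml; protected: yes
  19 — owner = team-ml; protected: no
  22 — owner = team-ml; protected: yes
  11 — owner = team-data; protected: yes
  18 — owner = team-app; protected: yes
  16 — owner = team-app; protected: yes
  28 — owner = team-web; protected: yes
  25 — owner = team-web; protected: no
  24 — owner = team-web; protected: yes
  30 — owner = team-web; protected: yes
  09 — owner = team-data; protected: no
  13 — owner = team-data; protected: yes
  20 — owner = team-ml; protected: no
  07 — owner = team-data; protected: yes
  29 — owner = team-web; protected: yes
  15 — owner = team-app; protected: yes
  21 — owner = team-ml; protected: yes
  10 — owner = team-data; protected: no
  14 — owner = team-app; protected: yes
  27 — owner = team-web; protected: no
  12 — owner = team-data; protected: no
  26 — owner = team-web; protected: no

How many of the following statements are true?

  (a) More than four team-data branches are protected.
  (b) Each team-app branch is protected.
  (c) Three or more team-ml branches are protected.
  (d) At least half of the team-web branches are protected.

(a) team-data: |A| = 7, |A ∩ B| = 4; needs |A ∩ B| > 4 — false.
(b) team-app: |A| = 5, |A ∩ B| = 5; needs A ⊆ B, i.e. every element of A is in B (|A ∖ B| = 0) — true.
(c) team-ml: |A| = 5, |A ∩ B| = 3; needs |A ∩ B| ≥ 3 — true.
(d) team-web: |A| = 7, |A ∩ B| = 4; needs |A ∩ B| ≥ |A ∖ B| — true.

3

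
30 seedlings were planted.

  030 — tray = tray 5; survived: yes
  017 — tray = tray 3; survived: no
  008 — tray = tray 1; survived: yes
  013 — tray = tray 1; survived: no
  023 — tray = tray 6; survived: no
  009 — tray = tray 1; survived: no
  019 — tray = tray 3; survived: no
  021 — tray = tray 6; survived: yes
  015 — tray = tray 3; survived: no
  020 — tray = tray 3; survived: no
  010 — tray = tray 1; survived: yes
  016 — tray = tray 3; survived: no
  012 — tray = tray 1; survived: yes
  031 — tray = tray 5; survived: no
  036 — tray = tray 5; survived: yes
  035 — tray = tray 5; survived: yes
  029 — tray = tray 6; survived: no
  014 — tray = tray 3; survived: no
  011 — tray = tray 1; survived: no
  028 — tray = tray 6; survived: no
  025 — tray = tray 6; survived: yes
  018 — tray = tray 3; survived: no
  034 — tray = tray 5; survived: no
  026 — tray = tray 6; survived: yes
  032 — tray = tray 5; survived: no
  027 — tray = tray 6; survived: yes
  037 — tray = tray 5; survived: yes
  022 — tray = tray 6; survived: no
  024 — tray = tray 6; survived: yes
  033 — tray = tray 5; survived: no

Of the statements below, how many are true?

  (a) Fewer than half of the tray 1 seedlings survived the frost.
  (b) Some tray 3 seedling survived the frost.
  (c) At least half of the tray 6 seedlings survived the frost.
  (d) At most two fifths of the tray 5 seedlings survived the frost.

1

(a) tray 1: |A| = 6, |A ∩ B| = 3; needs |A ∩ B| < |A ∖ B| — false.
(b) tray 3: |A| = 7, |A ∩ B| = 0; needs A ∩ B ≠ ∅ (|A ∩ B| ≥ 1) — false.
(c) tray 6: |A| = 9, |A ∩ B| = 5; needs |A ∩ B| ≥ |A ∖ B| — true.
(d) tray 5: |A| = 8, |A ∩ B| = 4; needs |A ∩ B| / |A| ≤ 2/5 — false.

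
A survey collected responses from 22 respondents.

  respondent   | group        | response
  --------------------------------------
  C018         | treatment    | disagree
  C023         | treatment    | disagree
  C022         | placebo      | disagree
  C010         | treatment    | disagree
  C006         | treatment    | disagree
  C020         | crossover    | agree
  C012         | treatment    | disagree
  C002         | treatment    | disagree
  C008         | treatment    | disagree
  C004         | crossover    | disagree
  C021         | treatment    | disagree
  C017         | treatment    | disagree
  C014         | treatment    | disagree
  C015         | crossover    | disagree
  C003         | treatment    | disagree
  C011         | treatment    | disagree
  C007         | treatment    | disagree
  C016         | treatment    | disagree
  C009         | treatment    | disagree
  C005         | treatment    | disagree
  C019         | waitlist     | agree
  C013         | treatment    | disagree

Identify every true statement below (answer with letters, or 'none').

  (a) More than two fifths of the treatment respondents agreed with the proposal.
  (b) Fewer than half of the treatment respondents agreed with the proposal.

|A| = 17, |A ∩ B| = 0, |A ∖ B| = 17.
(a) |A ∩ B| / |A| > 2/5: fails.
(b) |A ∩ B| < |A ∖ B|: holds.

(b)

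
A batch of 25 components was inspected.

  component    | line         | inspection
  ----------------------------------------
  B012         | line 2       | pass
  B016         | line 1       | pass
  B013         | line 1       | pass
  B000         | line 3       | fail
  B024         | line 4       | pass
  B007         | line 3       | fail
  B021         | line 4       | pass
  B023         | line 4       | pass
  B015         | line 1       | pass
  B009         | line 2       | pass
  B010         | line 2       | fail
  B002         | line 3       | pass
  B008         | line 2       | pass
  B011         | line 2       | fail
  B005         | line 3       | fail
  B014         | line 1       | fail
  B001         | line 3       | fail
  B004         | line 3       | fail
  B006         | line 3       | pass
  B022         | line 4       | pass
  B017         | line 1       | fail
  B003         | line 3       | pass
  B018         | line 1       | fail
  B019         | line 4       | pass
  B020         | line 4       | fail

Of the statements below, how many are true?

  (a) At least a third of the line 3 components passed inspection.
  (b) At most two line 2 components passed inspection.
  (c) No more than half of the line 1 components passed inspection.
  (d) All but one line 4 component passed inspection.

3

(a) line 3: |A| = 8, |A ∩ B| = 3; needs |A ∩ B| / |A| ≥ 1/3 — true.
(b) line 2: |A| = 5, |A ∩ B| = 3; needs |A ∩ B| ≤ 2 — false.
(c) line 1: |A| = 6, |A ∩ B| = 3; needs |A ∩ B| ≤ |A ∖ B| — true.
(d) line 4: |A| = 6, |A ∩ B| = 5; needs |A ∖ B| = 1 — true.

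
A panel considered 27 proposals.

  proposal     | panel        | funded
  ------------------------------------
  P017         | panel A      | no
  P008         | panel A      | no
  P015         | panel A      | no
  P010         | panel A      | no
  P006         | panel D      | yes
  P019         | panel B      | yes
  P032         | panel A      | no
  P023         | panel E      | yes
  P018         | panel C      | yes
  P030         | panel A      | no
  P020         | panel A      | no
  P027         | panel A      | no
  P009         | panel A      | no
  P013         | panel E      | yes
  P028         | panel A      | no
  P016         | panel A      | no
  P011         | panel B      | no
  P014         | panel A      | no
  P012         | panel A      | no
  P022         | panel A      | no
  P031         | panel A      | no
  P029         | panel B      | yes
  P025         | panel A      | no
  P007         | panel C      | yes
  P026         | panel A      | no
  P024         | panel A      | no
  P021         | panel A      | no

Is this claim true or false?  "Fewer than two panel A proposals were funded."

Truth condition: |A ∩ B| < 2.
|A| = 19, |A ∩ B| = 0, |A ∖ B| = 19.
|A ∩ B| = 0, so the statement is true.

True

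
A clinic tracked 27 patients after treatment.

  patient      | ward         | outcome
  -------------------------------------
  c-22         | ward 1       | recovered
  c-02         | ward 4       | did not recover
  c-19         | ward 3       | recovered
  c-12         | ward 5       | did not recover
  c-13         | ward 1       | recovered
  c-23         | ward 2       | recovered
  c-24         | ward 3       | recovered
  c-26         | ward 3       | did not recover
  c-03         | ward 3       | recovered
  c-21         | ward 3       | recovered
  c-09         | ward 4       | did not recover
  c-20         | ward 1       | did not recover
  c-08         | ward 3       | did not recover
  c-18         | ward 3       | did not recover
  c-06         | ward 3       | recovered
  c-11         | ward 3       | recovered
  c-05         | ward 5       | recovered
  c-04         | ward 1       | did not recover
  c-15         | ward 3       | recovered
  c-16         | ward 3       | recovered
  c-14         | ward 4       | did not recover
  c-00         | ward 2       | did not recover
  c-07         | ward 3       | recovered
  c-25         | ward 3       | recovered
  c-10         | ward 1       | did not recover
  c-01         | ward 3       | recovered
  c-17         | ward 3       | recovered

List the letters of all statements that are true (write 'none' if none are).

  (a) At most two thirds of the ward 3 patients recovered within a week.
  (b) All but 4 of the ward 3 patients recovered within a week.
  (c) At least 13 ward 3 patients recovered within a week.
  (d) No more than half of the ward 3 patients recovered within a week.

|A| = 15, |A ∩ B| = 12, |A ∖ B| = 3.
(a) |A ∩ B| / |A| ≤ 2/3: fails.
(b) |A ∖ B| = 4: fails.
(c) |A ∩ B| ≥ 13: fails.
(d) |A ∩ B| ≤ |A ∖ B|: fails.

none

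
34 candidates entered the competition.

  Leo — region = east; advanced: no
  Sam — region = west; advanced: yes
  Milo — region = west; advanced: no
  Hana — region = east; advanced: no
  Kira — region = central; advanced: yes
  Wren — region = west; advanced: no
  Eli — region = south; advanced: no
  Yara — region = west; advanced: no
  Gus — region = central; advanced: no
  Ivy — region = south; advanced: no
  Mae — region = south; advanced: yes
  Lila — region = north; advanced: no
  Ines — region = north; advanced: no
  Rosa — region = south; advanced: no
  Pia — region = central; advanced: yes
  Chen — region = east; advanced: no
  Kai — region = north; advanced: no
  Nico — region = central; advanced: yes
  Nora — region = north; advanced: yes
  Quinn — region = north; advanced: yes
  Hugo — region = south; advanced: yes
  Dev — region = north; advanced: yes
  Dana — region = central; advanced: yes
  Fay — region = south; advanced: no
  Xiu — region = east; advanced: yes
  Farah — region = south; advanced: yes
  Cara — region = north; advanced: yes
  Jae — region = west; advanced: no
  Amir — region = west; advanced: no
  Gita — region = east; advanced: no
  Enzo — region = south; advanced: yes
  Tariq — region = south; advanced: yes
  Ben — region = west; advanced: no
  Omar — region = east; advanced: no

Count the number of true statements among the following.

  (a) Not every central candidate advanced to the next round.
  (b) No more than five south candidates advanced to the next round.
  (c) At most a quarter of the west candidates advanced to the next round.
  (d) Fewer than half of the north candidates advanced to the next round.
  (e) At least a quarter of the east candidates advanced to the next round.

3

(a) central: |A| = 5, |A ∩ B| = 4; needs A ⊄ B (|A ∖ B| ≥ 1) — true.
(b) south: |A| = 9, |A ∩ B| = 5; needs |A ∩ B| ≤ 5 — true.
(c) west: |A| = 7, |A ∩ B| = 1; needs |A ∩ B| / |A| ≤ 1/4 — true.
(d) north: |A| = 7, |A ∩ B| = 4; needs |A ∩ B| < |A ∖ B| — false.
(e) east: |A| = 6, |A ∩ B| = 1; needs |A ∩ B| / |A| ≥ 1/4 — false.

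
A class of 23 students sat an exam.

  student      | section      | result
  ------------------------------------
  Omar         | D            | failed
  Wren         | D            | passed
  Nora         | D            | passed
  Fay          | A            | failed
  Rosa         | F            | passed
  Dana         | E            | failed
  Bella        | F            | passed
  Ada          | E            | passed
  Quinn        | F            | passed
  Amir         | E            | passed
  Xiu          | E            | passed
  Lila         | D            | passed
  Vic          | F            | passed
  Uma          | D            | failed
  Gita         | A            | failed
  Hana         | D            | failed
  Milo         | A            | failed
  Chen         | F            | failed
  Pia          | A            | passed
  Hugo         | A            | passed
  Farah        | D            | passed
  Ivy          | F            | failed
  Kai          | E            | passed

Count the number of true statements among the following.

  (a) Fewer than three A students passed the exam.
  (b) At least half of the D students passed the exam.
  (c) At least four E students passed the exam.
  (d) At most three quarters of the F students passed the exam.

4

(a) A: |A| = 5, |A ∩ B| = 2; needs |A ∩ B| < 3 — true.
(b) D: |A| = 7, |A ∩ B| = 4; needs |A ∩ B| ≥ |A ∖ B| — true.
(c) E: |A| = 5, |A ∩ B| = 4; needs |A ∩ B| ≥ 4 — true.
(d) F: |A| = 6, |A ∩ B| = 4; needs |A ∩ B| / |A| ≤ 3/4 — true.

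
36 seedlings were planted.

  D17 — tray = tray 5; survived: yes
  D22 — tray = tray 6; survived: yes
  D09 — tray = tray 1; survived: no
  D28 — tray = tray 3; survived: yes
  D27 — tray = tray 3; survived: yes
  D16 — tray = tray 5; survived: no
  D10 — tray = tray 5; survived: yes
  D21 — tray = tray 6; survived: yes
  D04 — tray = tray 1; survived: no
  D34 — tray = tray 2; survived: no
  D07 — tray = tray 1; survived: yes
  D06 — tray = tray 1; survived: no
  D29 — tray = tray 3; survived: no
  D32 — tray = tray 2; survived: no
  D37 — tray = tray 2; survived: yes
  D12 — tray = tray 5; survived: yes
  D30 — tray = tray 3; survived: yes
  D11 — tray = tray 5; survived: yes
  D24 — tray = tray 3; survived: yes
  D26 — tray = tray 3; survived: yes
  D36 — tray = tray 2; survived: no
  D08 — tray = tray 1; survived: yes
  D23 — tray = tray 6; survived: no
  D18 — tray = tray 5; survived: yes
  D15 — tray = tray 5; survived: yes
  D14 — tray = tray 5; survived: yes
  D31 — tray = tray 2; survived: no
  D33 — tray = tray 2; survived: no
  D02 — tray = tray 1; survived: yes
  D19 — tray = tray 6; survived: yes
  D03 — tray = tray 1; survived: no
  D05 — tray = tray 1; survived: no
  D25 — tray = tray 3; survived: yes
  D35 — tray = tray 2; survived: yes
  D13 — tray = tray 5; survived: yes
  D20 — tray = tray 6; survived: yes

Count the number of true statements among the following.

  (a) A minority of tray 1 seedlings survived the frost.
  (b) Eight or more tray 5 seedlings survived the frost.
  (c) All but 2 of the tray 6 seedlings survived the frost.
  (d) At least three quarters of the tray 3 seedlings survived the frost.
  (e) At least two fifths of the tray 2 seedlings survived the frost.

(a) tray 1: |A| = 8, |A ∩ B| = 3; needs |A ∩ B| < |A ∖ B| — true.
(b) tray 5: |A| = 9, |A ∩ B| = 8; needs |A ∩ B| ≥ 8 — true.
(c) tray 6: |A| = 5, |A ∩ B| = 4; needs |A ∖ B| = 2 — false.
(d) tray 3: |A| = 7, |A ∩ B| = 6; needs |A ∩ B| / |A| ≥ 3/4 — true.
(e) tray 2: |A| = 7, |A ∩ B| = 2; needs |A ∩ B| / |A| ≥ 2/5 — false.

3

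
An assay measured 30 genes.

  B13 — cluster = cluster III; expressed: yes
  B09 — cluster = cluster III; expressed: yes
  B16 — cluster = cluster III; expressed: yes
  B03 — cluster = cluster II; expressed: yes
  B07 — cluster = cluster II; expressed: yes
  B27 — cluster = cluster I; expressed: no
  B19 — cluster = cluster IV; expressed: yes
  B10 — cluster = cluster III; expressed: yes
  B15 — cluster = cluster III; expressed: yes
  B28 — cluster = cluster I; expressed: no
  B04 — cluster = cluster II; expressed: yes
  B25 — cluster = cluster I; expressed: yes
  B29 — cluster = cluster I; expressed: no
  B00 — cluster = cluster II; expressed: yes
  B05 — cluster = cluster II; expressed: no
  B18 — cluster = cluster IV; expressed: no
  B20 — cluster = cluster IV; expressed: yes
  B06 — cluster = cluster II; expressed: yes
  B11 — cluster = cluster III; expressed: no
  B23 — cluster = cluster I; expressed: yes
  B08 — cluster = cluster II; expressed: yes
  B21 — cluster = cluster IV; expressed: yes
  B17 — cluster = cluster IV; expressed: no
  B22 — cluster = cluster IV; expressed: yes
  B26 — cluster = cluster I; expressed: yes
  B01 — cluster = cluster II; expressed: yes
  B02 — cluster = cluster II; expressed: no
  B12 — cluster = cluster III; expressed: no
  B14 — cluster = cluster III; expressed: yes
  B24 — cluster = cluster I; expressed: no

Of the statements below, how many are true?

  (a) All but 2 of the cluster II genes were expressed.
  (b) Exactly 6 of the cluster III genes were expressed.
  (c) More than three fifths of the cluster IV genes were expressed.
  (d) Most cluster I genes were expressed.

3

(a) cluster II: |A| = 9, |A ∩ B| = 7; needs |A ∖ B| = 2 — true.
(b) cluster III: |A| = 8, |A ∩ B| = 6; needs |A ∩ B| = 6 — true.
(c) cluster IV: |A| = 6, |A ∩ B| = 4; needs |A ∩ B| / |A| > 3/5 — true.
(d) cluster I: |A| = 7, |A ∩ B| = 3; needs |A ∩ B| > |A ∖ B| — false.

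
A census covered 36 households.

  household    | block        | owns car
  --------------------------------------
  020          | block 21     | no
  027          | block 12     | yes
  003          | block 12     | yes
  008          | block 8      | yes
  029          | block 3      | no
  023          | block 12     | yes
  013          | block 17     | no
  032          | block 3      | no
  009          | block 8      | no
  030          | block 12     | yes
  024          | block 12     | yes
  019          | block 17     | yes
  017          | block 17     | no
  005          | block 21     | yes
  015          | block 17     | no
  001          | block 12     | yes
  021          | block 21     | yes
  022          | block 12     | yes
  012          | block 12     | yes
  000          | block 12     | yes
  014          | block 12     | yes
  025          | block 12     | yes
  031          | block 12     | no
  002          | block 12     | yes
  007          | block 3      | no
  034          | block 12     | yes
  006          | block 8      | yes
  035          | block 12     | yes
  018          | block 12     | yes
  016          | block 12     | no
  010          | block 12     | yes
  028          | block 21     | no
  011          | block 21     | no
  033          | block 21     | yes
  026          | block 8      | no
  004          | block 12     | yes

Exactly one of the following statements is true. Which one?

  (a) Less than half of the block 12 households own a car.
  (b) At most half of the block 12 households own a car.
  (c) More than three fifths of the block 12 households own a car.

|A| = 19, |A ∩ B| = 17, |A ∖ B| = 2.
(a) requires |A ∩ B| < |A ∖ B|: false.
(b) requires |A ∩ B| ≤ |A ∖ B|: false.
(c) requires |A ∩ B| / |A| > 3/5: true.

(c)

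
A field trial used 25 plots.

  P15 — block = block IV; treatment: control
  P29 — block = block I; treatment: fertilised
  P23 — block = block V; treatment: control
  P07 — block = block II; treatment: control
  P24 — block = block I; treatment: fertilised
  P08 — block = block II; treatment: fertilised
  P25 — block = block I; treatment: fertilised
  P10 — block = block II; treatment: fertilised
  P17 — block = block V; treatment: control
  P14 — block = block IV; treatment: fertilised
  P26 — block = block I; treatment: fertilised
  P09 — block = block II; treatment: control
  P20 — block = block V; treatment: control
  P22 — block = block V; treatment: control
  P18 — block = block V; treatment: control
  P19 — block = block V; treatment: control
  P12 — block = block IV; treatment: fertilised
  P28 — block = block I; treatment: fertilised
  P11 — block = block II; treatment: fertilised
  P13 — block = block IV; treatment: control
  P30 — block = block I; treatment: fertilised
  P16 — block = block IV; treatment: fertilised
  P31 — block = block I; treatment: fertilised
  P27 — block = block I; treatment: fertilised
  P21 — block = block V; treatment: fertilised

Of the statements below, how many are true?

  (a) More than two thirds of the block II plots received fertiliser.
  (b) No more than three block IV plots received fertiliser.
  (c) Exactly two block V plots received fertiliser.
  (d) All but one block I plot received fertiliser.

1

(a) block II: |A| = 5, |A ∩ B| = 3; needs |A ∩ B| / |A| > 2/3 — false.
(b) block IV: |A| = 5, |A ∩ B| = 3; needs |A ∩ B| ≤ 3 — true.
(c) block V: |A| = 7, |A ∩ B| = 1; needs |A ∩ B| = 2 — false.
(d) block I: |A| = 8, |A ∩ B| = 8; needs |A ∖ B| = 1 — false.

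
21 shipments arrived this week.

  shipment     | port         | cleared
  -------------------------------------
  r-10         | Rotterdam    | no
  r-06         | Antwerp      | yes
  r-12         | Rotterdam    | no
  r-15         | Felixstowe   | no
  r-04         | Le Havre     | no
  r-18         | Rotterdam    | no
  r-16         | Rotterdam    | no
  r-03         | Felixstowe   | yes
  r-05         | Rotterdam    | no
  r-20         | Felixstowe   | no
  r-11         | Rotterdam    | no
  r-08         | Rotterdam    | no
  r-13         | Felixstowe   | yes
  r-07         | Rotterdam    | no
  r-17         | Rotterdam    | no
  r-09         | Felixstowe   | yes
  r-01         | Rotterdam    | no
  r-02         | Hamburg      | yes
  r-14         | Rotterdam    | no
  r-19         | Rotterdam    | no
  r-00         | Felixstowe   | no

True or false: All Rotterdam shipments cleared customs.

'All Rotterdam shipments cleared customs' holds iff A ⊆ B, i.e. every element of A is in B (|A ∖ B| = 0).
A (the restrictor) = {r-10, r-12, r-18, r-16, r-05, r-11, r-08, r-07, r-17, r-01, r-14, r-19}, |A| = 12.
A ∖ B = {r-10, r-12, r-18, r-16, r-05, r-11, r-08, r-07, r-17, r-01, r-14, r-19}, so |A ∖ B| = 12.
So the statement is false.

False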